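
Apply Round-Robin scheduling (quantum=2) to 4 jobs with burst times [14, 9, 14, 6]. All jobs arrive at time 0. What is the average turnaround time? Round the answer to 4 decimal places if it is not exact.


Time quantum = 2
Execution trace:
  J1 runs 2 units, time = 2
  J2 runs 2 units, time = 4
  J3 runs 2 units, time = 6
  J4 runs 2 units, time = 8
  J1 runs 2 units, time = 10
  J2 runs 2 units, time = 12
  J3 runs 2 units, time = 14
  J4 runs 2 units, time = 16
  J1 runs 2 units, time = 18
  J2 runs 2 units, time = 20
  J3 runs 2 units, time = 22
  J4 runs 2 units, time = 24
  J1 runs 2 units, time = 26
  J2 runs 2 units, time = 28
  J3 runs 2 units, time = 30
  J1 runs 2 units, time = 32
  J2 runs 1 units, time = 33
  J3 runs 2 units, time = 35
  J1 runs 2 units, time = 37
  J3 runs 2 units, time = 39
  J1 runs 2 units, time = 41
  J3 runs 2 units, time = 43
Finish times: [41, 33, 43, 24]
Average turnaround = 141/4 = 35.25

35.25


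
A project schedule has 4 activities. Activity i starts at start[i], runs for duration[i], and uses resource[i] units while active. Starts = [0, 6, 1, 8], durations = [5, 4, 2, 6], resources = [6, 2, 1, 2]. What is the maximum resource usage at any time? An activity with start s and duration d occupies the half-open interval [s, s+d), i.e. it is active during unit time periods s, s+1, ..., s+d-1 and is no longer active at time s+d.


Each activity i is active on [start_i, start_i + duration_i).
Compute total resource usage per time slot:
  t=0: active resources = [6], total = 6
  t=1: active resources = [6, 1], total = 7
  t=2: active resources = [6, 1], total = 7
  t=3: active resources = [6], total = 6
  t=4: active resources = [6], total = 6
  t=5: active resources = [], total = 0
  t=6: active resources = [2], total = 2
  t=7: active resources = [2], total = 2
  t=8: active resources = [2, 2], total = 4
  t=9: active resources = [2, 2], total = 4
  t=10: active resources = [2], total = 2
  t=11: active resources = [2], total = 2
  t=12: active resources = [2], total = 2
  t=13: active resources = [2], total = 2
Peak resource demand = 7

7


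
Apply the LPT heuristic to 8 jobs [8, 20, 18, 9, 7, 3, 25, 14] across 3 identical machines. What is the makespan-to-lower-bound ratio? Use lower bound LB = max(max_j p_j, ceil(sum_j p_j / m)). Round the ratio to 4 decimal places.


LPT order: [25, 20, 18, 14, 9, 8, 7, 3]
Machine loads after assignment: [33, 36, 35]
LPT makespan = 36
Lower bound = max(max_job, ceil(total/3)) = max(25, 35) = 35
Ratio = 36 / 35 = 1.0286

1.0286


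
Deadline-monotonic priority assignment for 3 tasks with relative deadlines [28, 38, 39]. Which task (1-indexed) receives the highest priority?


Sort tasks by relative deadline (ascending):
  Task 1: deadline = 28
  Task 2: deadline = 38
  Task 3: deadline = 39
Priority order (highest first): [1, 2, 3]
Highest priority task = 1

1


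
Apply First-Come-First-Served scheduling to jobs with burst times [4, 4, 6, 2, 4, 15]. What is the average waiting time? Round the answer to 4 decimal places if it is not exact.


FCFS order (as given): [4, 4, 6, 2, 4, 15]
Waiting times:
  Job 1: wait = 0
  Job 2: wait = 4
  Job 3: wait = 8
  Job 4: wait = 14
  Job 5: wait = 16
  Job 6: wait = 20
Sum of waiting times = 62
Average waiting time = 62/6 = 10.3333

10.3333


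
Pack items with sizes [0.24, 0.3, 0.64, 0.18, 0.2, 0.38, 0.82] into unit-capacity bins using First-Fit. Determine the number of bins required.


Place items sequentially using First-Fit:
  Item 0.24 -> new Bin 1
  Item 0.3 -> Bin 1 (now 0.54)
  Item 0.64 -> new Bin 2
  Item 0.18 -> Bin 1 (now 0.72)
  Item 0.2 -> Bin 1 (now 0.92)
  Item 0.38 -> new Bin 3
  Item 0.82 -> new Bin 4
Total bins used = 4

4


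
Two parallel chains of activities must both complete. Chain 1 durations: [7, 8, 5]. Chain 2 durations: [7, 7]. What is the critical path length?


Path A total = 7 + 8 + 5 = 20
Path B total = 7 + 7 = 14
Critical path = longest path = max(20, 14) = 20

20


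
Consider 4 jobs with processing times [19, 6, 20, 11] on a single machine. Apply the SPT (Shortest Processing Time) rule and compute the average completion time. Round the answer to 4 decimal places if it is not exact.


Sort jobs by processing time (SPT order): [6, 11, 19, 20]
Compute completion times sequentially:
  Job 1: processing = 6, completes at 6
  Job 2: processing = 11, completes at 17
  Job 3: processing = 19, completes at 36
  Job 4: processing = 20, completes at 56
Sum of completion times = 115
Average completion time = 115/4 = 28.75

28.75


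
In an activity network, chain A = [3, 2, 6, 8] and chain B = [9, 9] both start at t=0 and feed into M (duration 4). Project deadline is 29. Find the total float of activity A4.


Forward pass: ES(A4) = sum of predecessors on chain A = 11
EF = ES + duration = 11 + 8 = 19
Backward pass: LF(M) = deadline = 29; LS(M) = 29 - 4 = 25
LF(A4) = LS(M) - sum(successors on chain A) = 25 - 0 = 25
LS = LF - duration = 25 - 8 = 17
Total float = LS - ES = 17 - 11 = 6

6


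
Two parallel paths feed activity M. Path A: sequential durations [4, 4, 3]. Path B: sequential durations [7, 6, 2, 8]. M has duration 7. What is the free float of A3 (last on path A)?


ES(A3) = sum of predecessors on chain A = 8
EF(A3) = ES + duration = 8 + 3 = 11
Successor of A3 is M. ES(M) = max(sum(A), sum(B)) = max(11, 23) = 23
Free float = ES(successor) - EF(current) = 23 - 11 = 12

12


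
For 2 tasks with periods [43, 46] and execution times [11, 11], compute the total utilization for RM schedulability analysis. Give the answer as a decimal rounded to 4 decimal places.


Compute individual utilizations (exact fractions):
  Task 1: C/T = 11/43 (approx. 0.2558)
  Task 2: C/T = 11/46 (approx. 0.2391)
Total utilization U = 11/43 + 11/46 = 979/1978
Rounded to 4 decimal places: U = 0.4949
RM (Liu & Layland) bound for 2 tasks = 0.828427; compare with U = 979/1978 (approx. 0.494944)
U <= bound, so schedulable by RM sufficient condition.

0.4949


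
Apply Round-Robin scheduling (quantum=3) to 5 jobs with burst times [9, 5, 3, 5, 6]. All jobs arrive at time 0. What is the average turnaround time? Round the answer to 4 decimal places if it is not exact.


Time quantum = 3
Execution trace:
  J1 runs 3 units, time = 3
  J2 runs 3 units, time = 6
  J3 runs 3 units, time = 9
  J4 runs 3 units, time = 12
  J5 runs 3 units, time = 15
  J1 runs 3 units, time = 18
  J2 runs 2 units, time = 20
  J4 runs 2 units, time = 22
  J5 runs 3 units, time = 25
  J1 runs 3 units, time = 28
Finish times: [28, 20, 9, 22, 25]
Average turnaround = 104/5 = 20.8

20.8


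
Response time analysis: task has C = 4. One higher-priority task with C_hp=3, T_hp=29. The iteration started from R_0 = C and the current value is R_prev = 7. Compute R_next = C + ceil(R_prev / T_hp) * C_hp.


R_next = C + ceil(R_prev / T_hp) * C_hp
ceil(7 / 29) = ceil(0.2414) = 1
Interference = 1 * 3 = 3
R_next = 4 + 3 = 7
R_next = R_prev, so the iteration has converged (response time = 7).

7


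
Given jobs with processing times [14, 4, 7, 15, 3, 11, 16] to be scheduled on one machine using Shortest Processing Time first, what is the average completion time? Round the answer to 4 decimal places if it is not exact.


Sort jobs by processing time (SPT order): [3, 4, 7, 11, 14, 15, 16]
Compute completion times sequentially:
  Job 1: processing = 3, completes at 3
  Job 2: processing = 4, completes at 7
  Job 3: processing = 7, completes at 14
  Job 4: processing = 11, completes at 25
  Job 5: processing = 14, completes at 39
  Job 6: processing = 15, completes at 54
  Job 7: processing = 16, completes at 70
Sum of completion times = 212
Average completion time = 212/7 = 30.2857

30.2857


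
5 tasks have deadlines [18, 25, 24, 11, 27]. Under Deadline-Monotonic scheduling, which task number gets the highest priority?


Sort tasks by relative deadline (ascending):
  Task 4: deadline = 11
  Task 1: deadline = 18
  Task 3: deadline = 24
  Task 2: deadline = 25
  Task 5: deadline = 27
Priority order (highest first): [4, 1, 3, 2, 5]
Highest priority task = 4

4


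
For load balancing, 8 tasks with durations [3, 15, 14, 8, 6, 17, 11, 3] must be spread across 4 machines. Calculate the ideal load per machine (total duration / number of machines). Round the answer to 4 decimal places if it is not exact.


Total processing time = 3 + 15 + 14 + 8 + 6 + 17 + 11 + 3 = 77
Number of machines = 4
Ideal balanced load = 77 / 4 = 19.25

19.25


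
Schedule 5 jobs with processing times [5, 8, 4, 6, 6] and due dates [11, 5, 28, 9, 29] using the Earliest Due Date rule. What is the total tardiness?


Sort by due date (EDD order): [(8, 5), (6, 9), (5, 11), (4, 28), (6, 29)]
Compute completion times and tardiness:
  Job 1: p=8, d=5, C=8, tardiness=max(0,8-5)=3
  Job 2: p=6, d=9, C=14, tardiness=max(0,14-9)=5
  Job 3: p=5, d=11, C=19, tardiness=max(0,19-11)=8
  Job 4: p=4, d=28, C=23, tardiness=max(0,23-28)=0
  Job 5: p=6, d=29, C=29, tardiness=max(0,29-29)=0
Total tardiness = 16

16


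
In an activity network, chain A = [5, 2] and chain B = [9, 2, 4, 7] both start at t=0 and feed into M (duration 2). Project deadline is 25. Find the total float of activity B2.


Forward pass: ES(B2) = sum of predecessors on chain B = 9
EF = ES + duration = 9 + 2 = 11
Backward pass: LF(M) = deadline = 25; LS(M) = 25 - 2 = 23
LF(B2) = LS(M) - sum(successors on chain B) = 23 - 11 = 12
LS = LF - duration = 12 - 2 = 10
Total float = LS - ES = 10 - 9 = 1

1


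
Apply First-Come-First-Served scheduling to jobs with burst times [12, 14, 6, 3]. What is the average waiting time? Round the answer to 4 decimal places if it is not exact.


FCFS order (as given): [12, 14, 6, 3]
Waiting times:
  Job 1: wait = 0
  Job 2: wait = 12
  Job 3: wait = 26
  Job 4: wait = 32
Sum of waiting times = 70
Average waiting time = 70/4 = 17.5

17.5


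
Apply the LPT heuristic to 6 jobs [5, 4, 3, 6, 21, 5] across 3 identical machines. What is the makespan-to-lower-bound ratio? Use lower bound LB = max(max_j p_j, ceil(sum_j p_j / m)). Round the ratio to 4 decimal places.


LPT order: [21, 6, 5, 5, 4, 3]
Machine loads after assignment: [21, 13, 10]
LPT makespan = 21
Lower bound = max(max_job, ceil(total/3)) = max(21, 15) = 21
Ratio = 21 / 21 = 1.0

1.0


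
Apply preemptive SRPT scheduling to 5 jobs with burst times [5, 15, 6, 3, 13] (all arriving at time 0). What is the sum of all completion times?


Since all jobs arrive at t=0, SRPT equals SPT ordering.
SPT order: [3, 5, 6, 13, 15]
Completion times:
  Job 1: p=3, C=3
  Job 2: p=5, C=8
  Job 3: p=6, C=14
  Job 4: p=13, C=27
  Job 5: p=15, C=42
Total completion time = 3 + 8 + 14 + 27 + 42 = 94

94


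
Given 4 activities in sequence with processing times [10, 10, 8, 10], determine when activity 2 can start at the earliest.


Activity 2 starts after activities 1 through 1 complete.
Predecessor durations: [10]
ES = 10 = 10

10


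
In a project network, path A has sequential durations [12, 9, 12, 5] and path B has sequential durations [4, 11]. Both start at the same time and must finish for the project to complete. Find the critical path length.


Path A total = 12 + 9 + 12 + 5 = 38
Path B total = 4 + 11 = 15
Critical path = longest path = max(38, 15) = 38

38


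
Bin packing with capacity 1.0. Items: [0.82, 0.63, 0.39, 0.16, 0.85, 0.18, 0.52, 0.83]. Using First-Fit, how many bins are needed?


Place items sequentially using First-Fit:
  Item 0.82 -> new Bin 1
  Item 0.63 -> new Bin 2
  Item 0.39 -> new Bin 3
  Item 0.16 -> Bin 1 (now 0.98)
  Item 0.85 -> new Bin 4
  Item 0.18 -> Bin 2 (now 0.81)
  Item 0.52 -> Bin 3 (now 0.91)
  Item 0.83 -> new Bin 5
Total bins used = 5

5


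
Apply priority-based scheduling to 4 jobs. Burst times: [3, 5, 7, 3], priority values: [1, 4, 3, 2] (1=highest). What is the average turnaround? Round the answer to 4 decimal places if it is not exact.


Sort by priority (ascending = highest first):
Order: [(1, 3), (2, 3), (3, 7), (4, 5)]
Completion times:
  Priority 1, burst=3, C=3
  Priority 2, burst=3, C=6
  Priority 3, burst=7, C=13
  Priority 4, burst=5, C=18
Average turnaround = 40/4 = 10.0

10.0


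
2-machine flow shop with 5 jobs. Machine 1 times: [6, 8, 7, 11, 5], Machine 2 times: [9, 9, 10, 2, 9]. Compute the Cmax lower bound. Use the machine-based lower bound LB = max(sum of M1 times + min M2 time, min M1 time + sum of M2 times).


LB1 = sum(M1 times) + min(M2 times) = 37 + 2 = 39
LB2 = min(M1 times) + sum(M2 times) = 5 + 39 = 44
Lower bound = max(LB1, LB2) = max(39, 44) = 44

44


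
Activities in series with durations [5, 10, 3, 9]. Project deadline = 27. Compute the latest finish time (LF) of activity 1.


LF(activity 1) = deadline - sum of successor durations
Successors: activities 2 through 4 with durations [10, 3, 9]
Sum of successor durations = 22
LF = 27 - 22 = 5

5


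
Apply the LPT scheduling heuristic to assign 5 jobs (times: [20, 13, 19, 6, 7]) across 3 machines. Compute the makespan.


Sort jobs in decreasing order (LPT): [20, 19, 13, 7, 6]
Assign each job to the least loaded machine:
  Machine 1: jobs [20], load = 20
  Machine 2: jobs [19, 6], load = 25
  Machine 3: jobs [13, 7], load = 20
Makespan = max load = 25

25


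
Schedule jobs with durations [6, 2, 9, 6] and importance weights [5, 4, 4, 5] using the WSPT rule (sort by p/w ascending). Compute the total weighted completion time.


Compute p/w ratios and sort ascending (WSPT): [(2, 4), (6, 5), (6, 5), (9, 4)]
Compute weighted completion times:
  Job (p=2,w=4): C=2, w*C=4*2=8
  Job (p=6,w=5): C=8, w*C=5*8=40
  Job (p=6,w=5): C=14, w*C=5*14=70
  Job (p=9,w=4): C=23, w*C=4*23=92
Total weighted completion time = 210

210


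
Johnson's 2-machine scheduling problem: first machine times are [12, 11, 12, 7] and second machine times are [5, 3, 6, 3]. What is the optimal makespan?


Apply Johnson's rule:
  Group 1 (a <= b): []
  Group 2 (a > b): [(3, 12, 6), (1, 12, 5), (2, 11, 3), (4, 7, 3)]
Optimal job order: [3, 1, 2, 4]
Schedule:
  Job 3: M1 done at 12, M2 done at 18
  Job 1: M1 done at 24, M2 done at 29
  Job 2: M1 done at 35, M2 done at 38
  Job 4: M1 done at 42, M2 done at 45
Makespan = 45

45


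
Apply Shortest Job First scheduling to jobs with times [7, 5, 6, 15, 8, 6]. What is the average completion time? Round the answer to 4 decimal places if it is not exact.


SJF order (ascending): [5, 6, 6, 7, 8, 15]
Completion times:
  Job 1: burst=5, C=5
  Job 2: burst=6, C=11
  Job 3: burst=6, C=17
  Job 4: burst=7, C=24
  Job 5: burst=8, C=32
  Job 6: burst=15, C=47
Average completion = 136/6 = 22.6667

22.6667


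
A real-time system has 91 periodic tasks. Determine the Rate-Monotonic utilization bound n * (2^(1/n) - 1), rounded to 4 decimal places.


Compute 2^(1/91) = 1.0076460851
Subtract 1: 1.0076460851 - 1 = 0.0076460851
Multiply by n: 91 * 0.0076460851 = 0.6957937441
Round to 4 dp: 0.6958

0.6958


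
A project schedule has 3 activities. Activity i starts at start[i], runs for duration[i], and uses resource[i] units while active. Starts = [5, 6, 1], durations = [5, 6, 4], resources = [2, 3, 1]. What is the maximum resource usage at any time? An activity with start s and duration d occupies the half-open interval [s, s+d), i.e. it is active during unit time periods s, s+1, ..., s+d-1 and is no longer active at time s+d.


Each activity i is active on [start_i, start_i + duration_i).
Compute total resource usage per time slot:
  t=0: active resources = [], total = 0
  t=1: active resources = [1], total = 1
  t=2: active resources = [1], total = 1
  t=3: active resources = [1], total = 1
  t=4: active resources = [1], total = 1
  t=5: active resources = [2], total = 2
  t=6: active resources = [2, 3], total = 5
  t=7: active resources = [2, 3], total = 5
  t=8: active resources = [2, 3], total = 5
  t=9: active resources = [2, 3], total = 5
  t=10: active resources = [3], total = 3
  t=11: active resources = [3], total = 3
Peak resource demand = 5

5


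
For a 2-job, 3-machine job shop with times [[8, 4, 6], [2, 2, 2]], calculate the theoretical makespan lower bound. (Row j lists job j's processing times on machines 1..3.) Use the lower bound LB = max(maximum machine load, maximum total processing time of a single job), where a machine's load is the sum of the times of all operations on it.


Machine loads:
  Machine 1: 8 + 2 = 10
  Machine 2: 4 + 2 = 6
  Machine 3: 6 + 2 = 8
Max machine load = 10
Job totals:
  Job 1: 18
  Job 2: 6
Max job total = 18
Lower bound = max(10, 18) = 18

18


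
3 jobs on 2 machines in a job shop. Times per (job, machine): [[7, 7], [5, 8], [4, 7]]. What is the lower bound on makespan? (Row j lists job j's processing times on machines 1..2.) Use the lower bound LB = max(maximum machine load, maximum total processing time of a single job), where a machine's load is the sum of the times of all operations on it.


Machine loads:
  Machine 1: 7 + 5 + 4 = 16
  Machine 2: 7 + 8 + 7 = 22
Max machine load = 22
Job totals:
  Job 1: 14
  Job 2: 13
  Job 3: 11
Max job total = 14
Lower bound = max(22, 14) = 22

22


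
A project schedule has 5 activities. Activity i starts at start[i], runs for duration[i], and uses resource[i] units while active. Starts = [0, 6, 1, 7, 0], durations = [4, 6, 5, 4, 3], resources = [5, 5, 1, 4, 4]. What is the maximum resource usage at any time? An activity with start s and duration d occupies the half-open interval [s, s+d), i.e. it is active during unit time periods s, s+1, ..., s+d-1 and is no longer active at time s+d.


Each activity i is active on [start_i, start_i + duration_i).
Compute total resource usage per time slot:
  t=0: active resources = [5, 4], total = 9
  t=1: active resources = [5, 1, 4], total = 10
  t=2: active resources = [5, 1, 4], total = 10
  t=3: active resources = [5, 1], total = 6
  t=4: active resources = [1], total = 1
  t=5: active resources = [1], total = 1
  t=6: active resources = [5], total = 5
  t=7: active resources = [5, 4], total = 9
  t=8: active resources = [5, 4], total = 9
  t=9: active resources = [5, 4], total = 9
  t=10: active resources = [5, 4], total = 9
  t=11: active resources = [5], total = 5
Peak resource demand = 10

10


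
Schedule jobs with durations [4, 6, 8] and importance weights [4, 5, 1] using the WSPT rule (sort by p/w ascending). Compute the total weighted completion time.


Compute p/w ratios and sort ascending (WSPT): [(4, 4), (6, 5), (8, 1)]
Compute weighted completion times:
  Job (p=4,w=4): C=4, w*C=4*4=16
  Job (p=6,w=5): C=10, w*C=5*10=50
  Job (p=8,w=1): C=18, w*C=1*18=18
Total weighted completion time = 84

84


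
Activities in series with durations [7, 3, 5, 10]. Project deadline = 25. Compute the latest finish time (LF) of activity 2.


LF(activity 2) = deadline - sum of successor durations
Successors: activities 3 through 4 with durations [5, 10]
Sum of successor durations = 15
LF = 25 - 15 = 10

10


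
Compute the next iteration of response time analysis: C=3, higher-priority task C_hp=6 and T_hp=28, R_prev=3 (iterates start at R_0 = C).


R_next = C + ceil(R_prev / T_hp) * C_hp
ceil(3 / 28) = ceil(0.1071) = 1
Interference = 1 * 6 = 6
R_next = 3 + 6 = 9

9


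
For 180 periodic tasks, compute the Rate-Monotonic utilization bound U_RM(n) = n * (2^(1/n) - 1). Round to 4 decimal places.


Compute 2^(1/180) = 1.0038582416
Subtract 1: 1.0038582416 - 1 = 0.0038582416
Multiply by n: 180 * 0.0038582416 = 0.6944834880
Round to 4 dp: 0.6945

0.6945


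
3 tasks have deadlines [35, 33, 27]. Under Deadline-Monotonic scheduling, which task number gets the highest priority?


Sort tasks by relative deadline (ascending):
  Task 3: deadline = 27
  Task 2: deadline = 33
  Task 1: deadline = 35
Priority order (highest first): [3, 2, 1]
Highest priority task = 3

3


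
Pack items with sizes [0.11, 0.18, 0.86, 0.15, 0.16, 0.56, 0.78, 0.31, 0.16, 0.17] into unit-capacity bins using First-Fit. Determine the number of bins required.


Place items sequentially using First-Fit:
  Item 0.11 -> new Bin 1
  Item 0.18 -> Bin 1 (now 0.29)
  Item 0.86 -> new Bin 2
  Item 0.15 -> Bin 1 (now 0.44)
  Item 0.16 -> Bin 1 (now 0.6)
  Item 0.56 -> new Bin 3
  Item 0.78 -> new Bin 4
  Item 0.31 -> Bin 1 (now 0.91)
  Item 0.16 -> Bin 3 (now 0.72)
  Item 0.17 -> Bin 3 (now 0.89)
Total bins used = 4

4


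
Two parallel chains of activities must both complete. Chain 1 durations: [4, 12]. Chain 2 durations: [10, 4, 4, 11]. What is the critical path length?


Path A total = 4 + 12 = 16
Path B total = 10 + 4 + 4 + 11 = 29
Critical path = longest path = max(16, 29) = 29

29


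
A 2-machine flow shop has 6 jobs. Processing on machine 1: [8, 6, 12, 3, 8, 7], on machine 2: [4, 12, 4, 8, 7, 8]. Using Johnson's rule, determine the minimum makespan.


Apply Johnson's rule:
  Group 1 (a <= b): [(4, 3, 8), (2, 6, 12), (6, 7, 8)]
  Group 2 (a > b): [(5, 8, 7), (1, 8, 4), (3, 12, 4)]
Optimal job order: [4, 2, 6, 5, 1, 3]
Schedule:
  Job 4: M1 done at 3, M2 done at 11
  Job 2: M1 done at 9, M2 done at 23
  Job 6: M1 done at 16, M2 done at 31
  Job 5: M1 done at 24, M2 done at 38
  Job 1: M1 done at 32, M2 done at 42
  Job 3: M1 done at 44, M2 done at 48
Makespan = 48

48


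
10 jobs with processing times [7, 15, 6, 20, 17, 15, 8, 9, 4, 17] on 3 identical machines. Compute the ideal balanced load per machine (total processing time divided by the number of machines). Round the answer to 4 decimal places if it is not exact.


Total processing time = 7 + 15 + 6 + 20 + 17 + 15 + 8 + 9 + 4 + 17 = 118
Number of machines = 3
Ideal balanced load = 118 / 3 = 39.3333

39.3333


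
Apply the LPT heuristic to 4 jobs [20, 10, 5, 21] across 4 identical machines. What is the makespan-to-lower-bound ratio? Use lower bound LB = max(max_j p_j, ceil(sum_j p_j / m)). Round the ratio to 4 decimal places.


LPT order: [21, 20, 10, 5]
Machine loads after assignment: [21, 20, 10, 5]
LPT makespan = 21
Lower bound = max(max_job, ceil(total/4)) = max(21, 14) = 21
Ratio = 21 / 21 = 1.0

1.0


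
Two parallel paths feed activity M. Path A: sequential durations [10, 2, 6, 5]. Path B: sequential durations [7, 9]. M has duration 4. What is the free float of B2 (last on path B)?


ES(B2) = sum of predecessors on chain B = 7
EF(B2) = ES + duration = 7 + 9 = 16
Successor of B2 is M. ES(M) = max(sum(A), sum(B)) = max(23, 16) = 23
Free float = ES(successor) - EF(current) = 23 - 16 = 7

7


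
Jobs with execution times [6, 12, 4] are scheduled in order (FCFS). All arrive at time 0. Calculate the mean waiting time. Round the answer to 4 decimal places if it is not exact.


FCFS order (as given): [6, 12, 4]
Waiting times:
  Job 1: wait = 0
  Job 2: wait = 6
  Job 3: wait = 18
Sum of waiting times = 24
Average waiting time = 24/3 = 8.0

8.0


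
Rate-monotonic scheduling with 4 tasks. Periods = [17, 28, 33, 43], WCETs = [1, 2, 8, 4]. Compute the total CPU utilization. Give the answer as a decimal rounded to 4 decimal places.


Compute individual utilizations (exact fractions):
  Task 1: C/T = 1/17 (approx. 0.0588)
  Task 2: C/T = 2/28 = 1/14 (approx. 0.0714)
  Task 3: C/T = 8/33 (approx. 0.2424)
  Task 4: C/T = 4/43 (approx. 0.093)
Total utilization U = 1/17 + 1/14 + 8/33 + 4/43 = 157277/337722
Rounded to 4 decimal places: U = 0.4657
RM (Liu & Layland) bound for 4 tasks = 0.756828; compare with U = 157277/337722 (approx. 0.465700)
U <= bound, so schedulable by RM sufficient condition.

0.4657


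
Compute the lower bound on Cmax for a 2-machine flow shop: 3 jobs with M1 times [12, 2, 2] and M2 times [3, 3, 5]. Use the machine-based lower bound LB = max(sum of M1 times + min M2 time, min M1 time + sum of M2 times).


LB1 = sum(M1 times) + min(M2 times) = 16 + 3 = 19
LB2 = min(M1 times) + sum(M2 times) = 2 + 11 = 13
Lower bound = max(LB1, LB2) = max(19, 13) = 19

19


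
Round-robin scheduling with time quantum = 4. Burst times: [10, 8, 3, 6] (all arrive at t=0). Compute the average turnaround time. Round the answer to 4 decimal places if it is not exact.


Time quantum = 4
Execution trace:
  J1 runs 4 units, time = 4
  J2 runs 4 units, time = 8
  J3 runs 3 units, time = 11
  J4 runs 4 units, time = 15
  J1 runs 4 units, time = 19
  J2 runs 4 units, time = 23
  J4 runs 2 units, time = 25
  J1 runs 2 units, time = 27
Finish times: [27, 23, 11, 25]
Average turnaround = 86/4 = 21.5

21.5


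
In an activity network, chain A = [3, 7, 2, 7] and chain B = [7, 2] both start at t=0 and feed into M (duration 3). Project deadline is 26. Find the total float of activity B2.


Forward pass: ES(B2) = sum of predecessors on chain B = 7
EF = ES + duration = 7 + 2 = 9
Backward pass: LF(M) = deadline = 26; LS(M) = 26 - 3 = 23
LF(B2) = LS(M) - sum(successors on chain B) = 23 - 0 = 23
LS = LF - duration = 23 - 2 = 21
Total float = LS - ES = 21 - 7 = 14

14


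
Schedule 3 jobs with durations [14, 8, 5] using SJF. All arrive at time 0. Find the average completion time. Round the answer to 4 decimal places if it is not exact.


SJF order (ascending): [5, 8, 14]
Completion times:
  Job 1: burst=5, C=5
  Job 2: burst=8, C=13
  Job 3: burst=14, C=27
Average completion = 45/3 = 15.0

15.0


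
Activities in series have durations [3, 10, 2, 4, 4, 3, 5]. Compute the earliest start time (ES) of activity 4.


Activity 4 starts after activities 1 through 3 complete.
Predecessor durations: [3, 10, 2]
ES = 3 + 10 + 2 = 15

15


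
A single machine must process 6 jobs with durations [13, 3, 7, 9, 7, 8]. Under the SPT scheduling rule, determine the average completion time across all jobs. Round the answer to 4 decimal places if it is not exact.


Sort jobs by processing time (SPT order): [3, 7, 7, 8, 9, 13]
Compute completion times sequentially:
  Job 1: processing = 3, completes at 3
  Job 2: processing = 7, completes at 10
  Job 3: processing = 7, completes at 17
  Job 4: processing = 8, completes at 25
  Job 5: processing = 9, completes at 34
  Job 6: processing = 13, completes at 47
Sum of completion times = 136
Average completion time = 136/6 = 22.6667

22.6667


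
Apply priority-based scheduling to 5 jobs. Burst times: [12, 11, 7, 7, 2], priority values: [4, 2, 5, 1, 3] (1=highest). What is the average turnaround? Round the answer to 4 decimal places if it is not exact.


Sort by priority (ascending = highest first):
Order: [(1, 7), (2, 11), (3, 2), (4, 12), (5, 7)]
Completion times:
  Priority 1, burst=7, C=7
  Priority 2, burst=11, C=18
  Priority 3, burst=2, C=20
  Priority 4, burst=12, C=32
  Priority 5, burst=7, C=39
Average turnaround = 116/5 = 23.2

23.2


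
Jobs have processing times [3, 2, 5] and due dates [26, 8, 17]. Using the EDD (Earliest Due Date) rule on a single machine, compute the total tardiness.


Sort by due date (EDD order): [(2, 8), (5, 17), (3, 26)]
Compute completion times and tardiness:
  Job 1: p=2, d=8, C=2, tardiness=max(0,2-8)=0
  Job 2: p=5, d=17, C=7, tardiness=max(0,7-17)=0
  Job 3: p=3, d=26, C=10, tardiness=max(0,10-26)=0
Total tardiness = 0

0


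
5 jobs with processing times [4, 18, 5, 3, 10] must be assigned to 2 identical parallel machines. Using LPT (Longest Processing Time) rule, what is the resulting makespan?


Sort jobs in decreasing order (LPT): [18, 10, 5, 4, 3]
Assign each job to the least loaded machine:
  Machine 1: jobs [18, 3], load = 21
  Machine 2: jobs [10, 5, 4], load = 19
Makespan = max load = 21

21


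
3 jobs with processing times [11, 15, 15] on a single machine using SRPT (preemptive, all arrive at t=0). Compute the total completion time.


Since all jobs arrive at t=0, SRPT equals SPT ordering.
SPT order: [11, 15, 15]
Completion times:
  Job 1: p=11, C=11
  Job 2: p=15, C=26
  Job 3: p=15, C=41
Total completion time = 11 + 26 + 41 = 78

78


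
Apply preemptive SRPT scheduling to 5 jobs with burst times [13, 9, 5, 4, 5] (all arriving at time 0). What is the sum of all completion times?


Since all jobs arrive at t=0, SRPT equals SPT ordering.
SPT order: [4, 5, 5, 9, 13]
Completion times:
  Job 1: p=4, C=4
  Job 2: p=5, C=9
  Job 3: p=5, C=14
  Job 4: p=9, C=23
  Job 5: p=13, C=36
Total completion time = 4 + 9 + 14 + 23 + 36 = 86

86


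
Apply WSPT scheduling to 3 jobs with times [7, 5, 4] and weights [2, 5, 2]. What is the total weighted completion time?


Compute p/w ratios and sort ascending (WSPT): [(5, 5), (4, 2), (7, 2)]
Compute weighted completion times:
  Job (p=5,w=5): C=5, w*C=5*5=25
  Job (p=4,w=2): C=9, w*C=2*9=18
  Job (p=7,w=2): C=16, w*C=2*16=32
Total weighted completion time = 75

75


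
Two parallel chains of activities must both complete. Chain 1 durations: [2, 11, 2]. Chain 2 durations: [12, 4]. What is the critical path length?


Path A total = 2 + 11 + 2 = 15
Path B total = 12 + 4 = 16
Critical path = longest path = max(15, 16) = 16

16


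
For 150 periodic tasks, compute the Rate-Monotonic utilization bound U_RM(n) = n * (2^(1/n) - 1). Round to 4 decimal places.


Compute 2^(1/150) = 1.0046316744
Subtract 1: 1.0046316744 - 1 = 0.0046316744
Multiply by n: 150 * 0.0046316744 = 0.6947511600
Round to 4 dp: 0.6948

0.6948


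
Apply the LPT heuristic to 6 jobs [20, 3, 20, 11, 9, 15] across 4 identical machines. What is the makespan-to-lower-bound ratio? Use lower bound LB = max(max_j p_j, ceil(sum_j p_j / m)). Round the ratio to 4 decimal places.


LPT order: [20, 20, 15, 11, 9, 3]
Machine loads after assignment: [20, 20, 18, 20]
LPT makespan = 20
Lower bound = max(max_job, ceil(total/4)) = max(20, 20) = 20
Ratio = 20 / 20 = 1.0

1.0


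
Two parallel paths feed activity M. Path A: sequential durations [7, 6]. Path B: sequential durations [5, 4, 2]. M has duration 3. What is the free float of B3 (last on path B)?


ES(B3) = sum of predecessors on chain B = 9
EF(B3) = ES + duration = 9 + 2 = 11
Successor of B3 is M. ES(M) = max(sum(A), sum(B)) = max(13, 11) = 13
Free float = ES(successor) - EF(current) = 13 - 11 = 2

2


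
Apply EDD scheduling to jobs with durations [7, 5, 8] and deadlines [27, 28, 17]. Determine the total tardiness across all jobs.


Sort by due date (EDD order): [(8, 17), (7, 27), (5, 28)]
Compute completion times and tardiness:
  Job 1: p=8, d=17, C=8, tardiness=max(0,8-17)=0
  Job 2: p=7, d=27, C=15, tardiness=max(0,15-27)=0
  Job 3: p=5, d=28, C=20, tardiness=max(0,20-28)=0
Total tardiness = 0

0


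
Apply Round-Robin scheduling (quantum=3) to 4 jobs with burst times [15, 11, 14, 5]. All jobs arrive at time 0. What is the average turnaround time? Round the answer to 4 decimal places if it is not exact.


Time quantum = 3
Execution trace:
  J1 runs 3 units, time = 3
  J2 runs 3 units, time = 6
  J3 runs 3 units, time = 9
  J4 runs 3 units, time = 12
  J1 runs 3 units, time = 15
  J2 runs 3 units, time = 18
  J3 runs 3 units, time = 21
  J4 runs 2 units, time = 23
  J1 runs 3 units, time = 26
  J2 runs 3 units, time = 29
  J3 runs 3 units, time = 32
  J1 runs 3 units, time = 35
  J2 runs 2 units, time = 37
  J3 runs 3 units, time = 40
  J1 runs 3 units, time = 43
  J3 runs 2 units, time = 45
Finish times: [43, 37, 45, 23]
Average turnaround = 148/4 = 37.0

37.0


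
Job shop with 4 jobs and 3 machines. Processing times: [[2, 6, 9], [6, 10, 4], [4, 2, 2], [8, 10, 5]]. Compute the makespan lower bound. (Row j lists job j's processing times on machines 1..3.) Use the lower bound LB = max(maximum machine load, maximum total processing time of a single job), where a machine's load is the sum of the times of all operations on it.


Machine loads:
  Machine 1: 2 + 6 + 4 + 8 = 20
  Machine 2: 6 + 10 + 2 + 10 = 28
  Machine 3: 9 + 4 + 2 + 5 = 20
Max machine load = 28
Job totals:
  Job 1: 17
  Job 2: 20
  Job 3: 8
  Job 4: 23
Max job total = 23
Lower bound = max(28, 23) = 28

28


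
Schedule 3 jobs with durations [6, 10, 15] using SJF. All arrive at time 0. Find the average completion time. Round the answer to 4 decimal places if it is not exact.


SJF order (ascending): [6, 10, 15]
Completion times:
  Job 1: burst=6, C=6
  Job 2: burst=10, C=16
  Job 3: burst=15, C=31
Average completion = 53/3 = 17.6667

17.6667


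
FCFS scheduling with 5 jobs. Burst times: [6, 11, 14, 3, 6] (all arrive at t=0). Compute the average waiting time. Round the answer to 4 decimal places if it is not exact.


FCFS order (as given): [6, 11, 14, 3, 6]
Waiting times:
  Job 1: wait = 0
  Job 2: wait = 6
  Job 3: wait = 17
  Job 4: wait = 31
  Job 5: wait = 34
Sum of waiting times = 88
Average waiting time = 88/5 = 17.6

17.6


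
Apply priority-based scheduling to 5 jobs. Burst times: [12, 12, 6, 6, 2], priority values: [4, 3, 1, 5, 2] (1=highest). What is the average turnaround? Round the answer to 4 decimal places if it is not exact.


Sort by priority (ascending = highest first):
Order: [(1, 6), (2, 2), (3, 12), (4, 12), (5, 6)]
Completion times:
  Priority 1, burst=6, C=6
  Priority 2, burst=2, C=8
  Priority 3, burst=12, C=20
  Priority 4, burst=12, C=32
  Priority 5, burst=6, C=38
Average turnaround = 104/5 = 20.8

20.8


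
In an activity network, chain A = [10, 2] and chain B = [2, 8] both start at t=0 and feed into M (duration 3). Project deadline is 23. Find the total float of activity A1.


Forward pass: ES(A1) = sum of predecessors on chain A = 0
EF = ES + duration = 0 + 10 = 10
Backward pass: LF(M) = deadline = 23; LS(M) = 23 - 3 = 20
LF(A1) = LS(M) - sum(successors on chain A) = 20 - 2 = 18
LS = LF - duration = 18 - 10 = 8
Total float = LS - ES = 8 - 0 = 8

8


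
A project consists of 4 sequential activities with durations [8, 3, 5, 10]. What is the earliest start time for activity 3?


Activity 3 starts after activities 1 through 2 complete.
Predecessor durations: [8, 3]
ES = 8 + 3 = 11

11


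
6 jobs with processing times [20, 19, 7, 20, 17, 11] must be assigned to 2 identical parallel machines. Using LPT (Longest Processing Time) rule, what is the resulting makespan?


Sort jobs in decreasing order (LPT): [20, 20, 19, 17, 11, 7]
Assign each job to the least loaded machine:
  Machine 1: jobs [20, 19, 7], load = 46
  Machine 2: jobs [20, 17, 11], load = 48
Makespan = max load = 48

48


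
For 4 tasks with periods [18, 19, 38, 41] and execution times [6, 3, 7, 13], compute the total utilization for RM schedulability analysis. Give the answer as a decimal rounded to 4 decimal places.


Compute individual utilizations (exact fractions):
  Task 1: C/T = 6/18 = 1/3 (approx. 0.3333)
  Task 2: C/T = 3/19 (approx. 0.1579)
  Task 3: C/T = 7/38 (approx. 0.1842)
  Task 4: C/T = 13/41 (approx. 0.3171)
Total utilization U = 1/3 + 3/19 + 7/38 + 13/41 = 4639/4674
Rounded to 4 decimal places: U = 0.9925
RM (Liu & Layland) bound for 4 tasks = 0.756828; compare with U = 4639/4674 (approx. 0.992512)
bound < U <= 1, so the RM sufficient condition is not met (inconclusive; an exact test such as response-time analysis is needed).

0.9925


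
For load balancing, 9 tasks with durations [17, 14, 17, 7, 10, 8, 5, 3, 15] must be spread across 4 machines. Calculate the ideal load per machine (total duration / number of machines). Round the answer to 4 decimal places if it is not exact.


Total processing time = 17 + 14 + 17 + 7 + 10 + 8 + 5 + 3 + 15 = 96
Number of machines = 4
Ideal balanced load = 96 / 4 = 24.0

24.0


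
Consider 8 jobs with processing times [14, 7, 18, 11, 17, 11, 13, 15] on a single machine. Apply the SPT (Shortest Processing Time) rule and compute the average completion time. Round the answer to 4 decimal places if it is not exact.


Sort jobs by processing time (SPT order): [7, 11, 11, 13, 14, 15, 17, 18]
Compute completion times sequentially:
  Job 1: processing = 7, completes at 7
  Job 2: processing = 11, completes at 18
  Job 3: processing = 11, completes at 29
  Job 4: processing = 13, completes at 42
  Job 5: processing = 14, completes at 56
  Job 6: processing = 15, completes at 71
  Job 7: processing = 17, completes at 88
  Job 8: processing = 18, completes at 106
Sum of completion times = 417
Average completion time = 417/8 = 52.125

52.125


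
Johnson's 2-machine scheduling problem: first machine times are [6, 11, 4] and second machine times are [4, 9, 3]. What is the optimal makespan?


Apply Johnson's rule:
  Group 1 (a <= b): []
  Group 2 (a > b): [(2, 11, 9), (1, 6, 4), (3, 4, 3)]
Optimal job order: [2, 1, 3]
Schedule:
  Job 2: M1 done at 11, M2 done at 20
  Job 1: M1 done at 17, M2 done at 24
  Job 3: M1 done at 21, M2 done at 27
Makespan = 27

27


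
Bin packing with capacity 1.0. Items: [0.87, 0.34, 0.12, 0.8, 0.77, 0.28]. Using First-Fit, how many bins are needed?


Place items sequentially using First-Fit:
  Item 0.87 -> new Bin 1
  Item 0.34 -> new Bin 2
  Item 0.12 -> Bin 1 (now 0.99)
  Item 0.8 -> new Bin 3
  Item 0.77 -> new Bin 4
  Item 0.28 -> Bin 2 (now 0.62)
Total bins used = 4

4


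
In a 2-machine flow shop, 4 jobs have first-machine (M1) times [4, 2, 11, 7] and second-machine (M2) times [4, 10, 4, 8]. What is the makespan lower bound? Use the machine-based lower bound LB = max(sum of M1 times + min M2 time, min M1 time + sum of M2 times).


LB1 = sum(M1 times) + min(M2 times) = 24 + 4 = 28
LB2 = min(M1 times) + sum(M2 times) = 2 + 26 = 28
Lower bound = max(LB1, LB2) = max(28, 28) = 28

28


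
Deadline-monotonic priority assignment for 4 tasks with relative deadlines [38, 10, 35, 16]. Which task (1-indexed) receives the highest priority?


Sort tasks by relative deadline (ascending):
  Task 2: deadline = 10
  Task 4: deadline = 16
  Task 3: deadline = 35
  Task 1: deadline = 38
Priority order (highest first): [2, 4, 3, 1]
Highest priority task = 2

2


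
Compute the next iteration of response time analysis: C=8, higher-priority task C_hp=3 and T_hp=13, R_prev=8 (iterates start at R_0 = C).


R_next = C + ceil(R_prev / T_hp) * C_hp
ceil(8 / 13) = ceil(0.6154) = 1
Interference = 1 * 3 = 3
R_next = 8 + 3 = 11

11


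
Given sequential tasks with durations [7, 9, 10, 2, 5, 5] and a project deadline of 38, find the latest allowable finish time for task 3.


LF(activity 3) = deadline - sum of successor durations
Successors: activities 4 through 6 with durations [2, 5, 5]
Sum of successor durations = 12
LF = 38 - 12 = 26

26


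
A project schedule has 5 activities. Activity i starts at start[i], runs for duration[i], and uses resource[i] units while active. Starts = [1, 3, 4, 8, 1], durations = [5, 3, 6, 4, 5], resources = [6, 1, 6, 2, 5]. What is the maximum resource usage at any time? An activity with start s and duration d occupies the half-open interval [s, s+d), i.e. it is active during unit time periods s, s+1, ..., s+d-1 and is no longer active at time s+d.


Each activity i is active on [start_i, start_i + duration_i).
Compute total resource usage per time slot:
  t=0: active resources = [], total = 0
  t=1: active resources = [6, 5], total = 11
  t=2: active resources = [6, 5], total = 11
  t=3: active resources = [6, 1, 5], total = 12
  t=4: active resources = [6, 1, 6, 5], total = 18
  t=5: active resources = [6, 1, 6, 5], total = 18
  t=6: active resources = [6], total = 6
  t=7: active resources = [6], total = 6
  t=8: active resources = [6, 2], total = 8
  t=9: active resources = [6, 2], total = 8
  t=10: active resources = [2], total = 2
  t=11: active resources = [2], total = 2
Peak resource demand = 18

18


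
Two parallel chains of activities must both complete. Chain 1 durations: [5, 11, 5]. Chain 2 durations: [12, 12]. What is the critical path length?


Path A total = 5 + 11 + 5 = 21
Path B total = 12 + 12 = 24
Critical path = longest path = max(21, 24) = 24

24


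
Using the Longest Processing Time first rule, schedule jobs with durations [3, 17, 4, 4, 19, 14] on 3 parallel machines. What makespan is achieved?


Sort jobs in decreasing order (LPT): [19, 17, 14, 4, 4, 3]
Assign each job to the least loaded machine:
  Machine 1: jobs [19], load = 19
  Machine 2: jobs [17, 4], load = 21
  Machine 3: jobs [14, 4, 3], load = 21
Makespan = max load = 21

21


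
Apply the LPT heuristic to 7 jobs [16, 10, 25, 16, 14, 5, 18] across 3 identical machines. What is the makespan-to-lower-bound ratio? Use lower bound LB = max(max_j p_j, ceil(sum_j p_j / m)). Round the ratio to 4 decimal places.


LPT order: [25, 18, 16, 16, 14, 10, 5]
Machine loads after assignment: [35, 37, 32]
LPT makespan = 37
Lower bound = max(max_job, ceil(total/3)) = max(25, 35) = 35
Ratio = 37 / 35 = 1.0571

1.0571
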